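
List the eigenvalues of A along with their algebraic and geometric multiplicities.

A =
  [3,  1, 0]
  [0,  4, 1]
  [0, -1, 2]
λ = 3: alg = 3, geom = 1

Step 1 — factor the characteristic polynomial to read off the algebraic multiplicities:
  χ_A(x) = (x - 3)^3

Step 2 — compute geometric multiplicities via the rank-nullity identity g(λ) = n − rank(A − λI):
  rank(A − (3)·I) = 2, so dim ker(A − (3)·I) = n − 2 = 1

Summary:
  λ = 3: algebraic multiplicity = 3, geometric multiplicity = 1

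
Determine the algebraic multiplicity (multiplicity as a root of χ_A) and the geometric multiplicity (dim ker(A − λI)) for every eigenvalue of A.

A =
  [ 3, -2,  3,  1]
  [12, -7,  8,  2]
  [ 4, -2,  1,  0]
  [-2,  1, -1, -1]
λ = -1: alg = 4, geom = 2

Step 1 — factor the characteristic polynomial to read off the algebraic multiplicities:
  χ_A(x) = (x + 1)^4

Step 2 — compute geometric multiplicities via the rank-nullity identity g(λ) = n − rank(A − λI):
  rank(A − (-1)·I) = 2, so dim ker(A − (-1)·I) = n − 2 = 2

Summary:
  λ = -1: algebraic multiplicity = 4, geometric multiplicity = 2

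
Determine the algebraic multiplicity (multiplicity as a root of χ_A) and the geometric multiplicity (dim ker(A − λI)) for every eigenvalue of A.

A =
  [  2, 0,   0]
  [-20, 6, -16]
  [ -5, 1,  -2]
λ = 2: alg = 3, geom = 2

Step 1 — factor the characteristic polynomial to read off the algebraic multiplicities:
  χ_A(x) = (x - 2)^3

Step 2 — compute geometric multiplicities via the rank-nullity identity g(λ) = n − rank(A − λI):
  rank(A − (2)·I) = 1, so dim ker(A − (2)·I) = n − 1 = 2

Summary:
  λ = 2: algebraic multiplicity = 3, geometric multiplicity = 2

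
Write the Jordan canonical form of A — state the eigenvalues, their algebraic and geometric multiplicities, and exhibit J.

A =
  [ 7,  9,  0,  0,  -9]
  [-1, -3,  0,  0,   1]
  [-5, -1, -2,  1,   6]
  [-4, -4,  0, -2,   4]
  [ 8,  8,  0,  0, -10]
J_2(-2) ⊕ J_2(-2) ⊕ J_1(-2)

The characteristic polynomial is
  det(x·I − A) = x^5 + 10*x^4 + 40*x^3 + 80*x^2 + 80*x + 32 = (x + 2)^5

Eigenvalues and multiplicities (the geometric multiplicity of λ is n − rank(A − λI), which equals the number of Jordan blocks for λ):
  λ = -2: algebraic multiplicity = 5, geometric multiplicity = 3

Determining the block sizes for each eigenvalue:
  λ = -2: with am = 5 and gm = 3, the partition is not yet determined (e.g. several partitions of 5 into 3 parts exist). Let N = A − (-2)·I. Computing rank(N^1) = 2, rank(N^2) = 0; the number of blocks of size ≥ j is rank(N^{j−1}) − rank(N^j), giving [3, 2]. So we have 2 block(s) of size 2, 1 block(s) of size 1 → block sizes [2, 2, 1]

Assembling the blocks gives a Jordan form
J =
  [-2,  1,  0,  0,  0]
  [ 0, -2,  0,  0,  0]
  [ 0,  0, -2,  1,  0]
  [ 0,  0,  0, -2,  0]
  [ 0,  0,  0,  0, -2]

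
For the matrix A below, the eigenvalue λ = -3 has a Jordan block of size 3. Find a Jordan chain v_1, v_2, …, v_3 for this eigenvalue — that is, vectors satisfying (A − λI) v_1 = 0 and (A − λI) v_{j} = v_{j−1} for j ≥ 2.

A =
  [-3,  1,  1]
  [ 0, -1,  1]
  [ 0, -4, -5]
A Jordan chain for λ = -3 of length 3:
v_1 = (-2, 0, 0)ᵀ
v_2 = (1, 2, -4)ᵀ
v_3 = (0, 1, 0)ᵀ

Let N = A − (-3)·I. We want v_3 with N^3 v_3 = 0 but N^2 v_3 ≠ 0; then v_{j-1} := N · v_j for j = 3, …, 2.

Pick v_3 = (0, 1, 0)ᵀ.
Then v_2 = N · v_3 = (1, 2, -4)ᵀ.
Then v_1 = N · v_2 = (-2, 0, 0)ᵀ.

Sanity check: (A − (-3)·I) v_1 = (0, 0, 0)ᵀ = 0. ✓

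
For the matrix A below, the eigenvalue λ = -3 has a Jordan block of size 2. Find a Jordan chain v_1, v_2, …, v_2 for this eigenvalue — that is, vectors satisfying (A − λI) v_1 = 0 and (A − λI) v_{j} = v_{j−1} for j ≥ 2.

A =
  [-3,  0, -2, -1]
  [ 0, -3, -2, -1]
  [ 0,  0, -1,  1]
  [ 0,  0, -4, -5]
A Jordan chain for λ = -3 of length 2:
v_1 = (-2, -2, 2, -4)ᵀ
v_2 = (0, 0, 1, 0)ᵀ

Let N = A − (-3)·I. We want v_2 with N^2 v_2 = 0 but N^1 v_2 ≠ 0; then v_{j-1} := N · v_j for j = 2, …, 2.

Pick v_2 = (0, 0, 1, 0)ᵀ.
Then v_1 = N · v_2 = (-2, -2, 2, -4)ᵀ.

Sanity check: (A − (-3)·I) v_1 = (0, 0, 0, 0)ᵀ = 0. ✓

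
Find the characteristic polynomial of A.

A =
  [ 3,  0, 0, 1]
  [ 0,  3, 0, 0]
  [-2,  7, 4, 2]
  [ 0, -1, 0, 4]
x^4 - 14*x^3 + 73*x^2 - 168*x + 144

Expanding det(x·I − A) (e.g. by cofactor expansion or by noting that A is similar to its Jordan form J, which has the same characteristic polynomial as A) gives
  χ_A(x) = x^4 - 14*x^3 + 73*x^2 - 168*x + 144
which factors as (x - 4)^2*(x - 3)^2. The eigenvalues (with algebraic multiplicities) are λ = 3 with multiplicity 2, λ = 4 with multiplicity 2.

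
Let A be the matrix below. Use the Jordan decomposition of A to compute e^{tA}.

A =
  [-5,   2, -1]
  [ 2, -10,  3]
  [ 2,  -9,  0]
e^{tA} =
  [t^2*exp(-5*t) + exp(-5*t), -t^2*exp(-5*t)/2 + 2*t*exp(-5*t), t^2*exp(-5*t)/2 - t*exp(-5*t)]
  [-2*t^2*exp(-5*t) + 2*t*exp(-5*t), t^2*exp(-5*t) - 5*t*exp(-5*t) + exp(-5*t), -t^2*exp(-5*t) + 3*t*exp(-5*t)]
  [-4*t^2*exp(-5*t) + 2*t*exp(-5*t), 2*t^2*exp(-5*t) - 9*t*exp(-5*t), -2*t^2*exp(-5*t) + 5*t*exp(-5*t) + exp(-5*t)]

Strategy: write A = P · J · P⁻¹ where J is a Jordan canonical form, so e^{tA} = P · e^{tJ} · P⁻¹, and e^{tJ} can be computed block-by-block.

A has Jordan form
J =
  [-5,  1,  0]
  [ 0, -5,  1]
  [ 0,  0, -5]
(up to reordering of blocks).

Per-block formulas:
  For a 3×3 Jordan block J_3(-5): exp(t · J_3(-5)) = e^(-5t)·(I + t·N + (t^2/2)·N^2), where N is the 3×3 nilpotent shift.

After assembling e^{tJ} and conjugating by P, we get:

e^{tA} =
  [t^2*exp(-5*t) + exp(-5*t), -t^2*exp(-5*t)/2 + 2*t*exp(-5*t), t^2*exp(-5*t)/2 - t*exp(-5*t)]
  [-2*t^2*exp(-5*t) + 2*t*exp(-5*t), t^2*exp(-5*t) - 5*t*exp(-5*t) + exp(-5*t), -t^2*exp(-5*t) + 3*t*exp(-5*t)]
  [-4*t^2*exp(-5*t) + 2*t*exp(-5*t), 2*t^2*exp(-5*t) - 9*t*exp(-5*t), -2*t^2*exp(-5*t) + 5*t*exp(-5*t) + exp(-5*t)]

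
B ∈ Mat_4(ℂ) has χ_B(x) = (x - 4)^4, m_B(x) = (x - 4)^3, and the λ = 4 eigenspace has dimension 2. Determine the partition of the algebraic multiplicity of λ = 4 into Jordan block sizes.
Block sizes for λ = 4: [3, 1]

Step 1 — from the characteristic polynomial, algebraic multiplicity of λ = 4 is 4. From dim ker(B − (4)·I) = 2, there are exactly 2 Jordan blocks for λ = 4.
Step 2 — from the minimal polynomial, the factor (x − 4)^3 tells us the largest block for λ = 4 has size 3.
Step 3 — with total size 4, 2 blocks, and largest block 3, the block sizes (in nonincreasing order) are [3, 1].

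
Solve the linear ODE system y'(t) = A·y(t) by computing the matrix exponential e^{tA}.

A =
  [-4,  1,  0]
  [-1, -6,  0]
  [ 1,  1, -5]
e^{tA} =
  [t*exp(-5*t) + exp(-5*t), t*exp(-5*t), 0]
  [-t*exp(-5*t), -t*exp(-5*t) + exp(-5*t), 0]
  [t*exp(-5*t), t*exp(-5*t), exp(-5*t)]

Strategy: write A = P · J · P⁻¹ where J is a Jordan canonical form, so e^{tA} = P · e^{tJ} · P⁻¹, and e^{tJ} can be computed block-by-block.

A has Jordan form
J =
  [-5,  1,  0]
  [ 0, -5,  0]
  [ 0,  0, -5]
(up to reordering of blocks).

Per-block formulas:
  For a 1×1 block at λ = -5: exp(t · [-5]) = [e^(-5t)].
  For a 2×2 Jordan block J_2(-5): exp(t · J_2(-5)) = e^(-5t)·(I + t·N), where N is the 2×2 nilpotent shift.

After assembling e^{tJ} and conjugating by P, we get:

e^{tA} =
  [t*exp(-5*t) + exp(-5*t), t*exp(-5*t), 0]
  [-t*exp(-5*t), -t*exp(-5*t) + exp(-5*t), 0]
  [t*exp(-5*t), t*exp(-5*t), exp(-5*t)]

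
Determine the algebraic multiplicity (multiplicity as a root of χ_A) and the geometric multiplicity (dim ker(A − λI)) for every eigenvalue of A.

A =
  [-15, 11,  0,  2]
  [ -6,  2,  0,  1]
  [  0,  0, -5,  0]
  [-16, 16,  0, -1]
λ = -5: alg = 3, geom = 2; λ = -4: alg = 1, geom = 1

Step 1 — factor the characteristic polynomial to read off the algebraic multiplicities:
  χ_A(x) = (x + 4)*(x + 5)^3

Step 2 — compute geometric multiplicities via the rank-nullity identity g(λ) = n − rank(A − λI):
  rank(A − (-5)·I) = 2, so dim ker(A − (-5)·I) = n − 2 = 2
  rank(A − (-4)·I) = 3, so dim ker(A − (-4)·I) = n − 3 = 1

Summary:
  λ = -5: algebraic multiplicity = 3, geometric multiplicity = 2
  λ = -4: algebraic multiplicity = 1, geometric multiplicity = 1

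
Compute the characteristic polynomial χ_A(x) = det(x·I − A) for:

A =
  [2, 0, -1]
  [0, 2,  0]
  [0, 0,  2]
x^3 - 6*x^2 + 12*x - 8

Expanding det(x·I − A) (e.g. by cofactor expansion or by noting that A is similar to its Jordan form J, which has the same characteristic polynomial as A) gives
  χ_A(x) = x^3 - 6*x^2 + 12*x - 8
which factors as (x - 2)^3. The eigenvalues (with algebraic multiplicities) are λ = 2 with multiplicity 3.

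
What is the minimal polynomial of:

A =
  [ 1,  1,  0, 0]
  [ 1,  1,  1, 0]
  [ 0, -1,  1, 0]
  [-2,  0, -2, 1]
x^3 - 3*x^2 + 3*x - 1

The characteristic polynomial is χ_A(x) = (x - 1)^4, so the eigenvalues are known. The minimal polynomial is
  m_A(x) = Π_λ (x − λ)^{k_λ}
where k_λ is the size of the *largest* Jordan block for λ (equivalently, the smallest k with (A − λI)^k v = 0 for every generalised eigenvector v of λ).

  λ = 1: largest Jordan block has size 3, contributing (x − 1)^3

So m_A(x) = (x - 1)^3 = x^3 - 3*x^2 + 3*x - 1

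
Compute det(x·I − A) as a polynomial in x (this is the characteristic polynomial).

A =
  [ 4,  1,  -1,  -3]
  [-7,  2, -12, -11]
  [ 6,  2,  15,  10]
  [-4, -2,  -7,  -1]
x^4 - 20*x^3 + 150*x^2 - 500*x + 625

Expanding det(x·I − A) (e.g. by cofactor expansion or by noting that A is similar to its Jordan form J, which has the same characteristic polynomial as A) gives
  χ_A(x) = x^4 - 20*x^3 + 150*x^2 - 500*x + 625
which factors as (x - 5)^4. The eigenvalues (with algebraic multiplicities) are λ = 5 with multiplicity 4.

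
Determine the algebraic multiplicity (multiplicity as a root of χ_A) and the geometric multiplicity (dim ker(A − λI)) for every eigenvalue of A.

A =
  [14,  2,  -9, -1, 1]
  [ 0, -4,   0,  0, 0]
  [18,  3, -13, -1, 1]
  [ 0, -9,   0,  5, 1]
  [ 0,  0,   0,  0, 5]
λ = -4: alg = 2, geom = 1; λ = 5: alg = 3, geom = 1

Step 1 — factor the characteristic polynomial to read off the algebraic multiplicities:
  χ_A(x) = (x - 5)^3*(x + 4)^2

Step 2 — compute geometric multiplicities via the rank-nullity identity g(λ) = n − rank(A − λI):
  rank(A − (-4)·I) = 4, so dim ker(A − (-4)·I) = n − 4 = 1
  rank(A − (5)·I) = 4, so dim ker(A − (5)·I) = n − 4 = 1

Summary:
  λ = -4: algebraic multiplicity = 2, geometric multiplicity = 1
  λ = 5: algebraic multiplicity = 3, geometric multiplicity = 1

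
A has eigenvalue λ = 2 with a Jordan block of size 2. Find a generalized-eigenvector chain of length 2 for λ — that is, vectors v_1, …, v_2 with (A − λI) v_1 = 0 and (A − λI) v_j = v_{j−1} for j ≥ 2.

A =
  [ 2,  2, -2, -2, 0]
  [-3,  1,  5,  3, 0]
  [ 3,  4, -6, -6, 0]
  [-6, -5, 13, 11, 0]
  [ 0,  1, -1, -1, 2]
A Jordan chain for λ = 2 of length 2:
v_1 = (0, -3, 3, -6, 0)ᵀ
v_2 = (1, 0, 0, 0, 0)ᵀ

Let N = A − (2)·I. We want v_2 with N^2 v_2 = 0 but N^1 v_2 ≠ 0; then v_{j-1} := N · v_j for j = 2, …, 2.

Pick v_2 = (1, 0, 0, 0, 0)ᵀ.
Then v_1 = N · v_2 = (0, -3, 3, -6, 0)ᵀ.

Sanity check: (A − (2)·I) v_1 = (0, 0, 0, 0, 0)ᵀ = 0. ✓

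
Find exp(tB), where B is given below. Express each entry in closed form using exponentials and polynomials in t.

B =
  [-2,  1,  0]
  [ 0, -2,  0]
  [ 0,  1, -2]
e^{tB} =
  [exp(-2*t), t*exp(-2*t), 0]
  [0, exp(-2*t), 0]
  [0, t*exp(-2*t), exp(-2*t)]

Strategy: write B = P · J · P⁻¹ where J is a Jordan canonical form, so e^{tB} = P · e^{tJ} · P⁻¹, and e^{tJ} can be computed block-by-block.

B has Jordan form
J =
  [-2,  1,  0]
  [ 0, -2,  0]
  [ 0,  0, -2]
(up to reordering of blocks).

Per-block formulas:
  For a 1×1 block at λ = -2: exp(t · [-2]) = [e^(-2t)].
  For a 2×2 Jordan block J_2(-2): exp(t · J_2(-2)) = e^(-2t)·(I + t·N), where N is the 2×2 nilpotent shift.

After assembling e^{tJ} and conjugating by P, we get:

e^{tB} =
  [exp(-2*t), t*exp(-2*t), 0]
  [0, exp(-2*t), 0]
  [0, t*exp(-2*t), exp(-2*t)]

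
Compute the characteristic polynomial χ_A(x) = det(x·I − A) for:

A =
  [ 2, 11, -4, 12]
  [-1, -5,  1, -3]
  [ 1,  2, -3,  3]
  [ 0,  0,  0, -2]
x^4 + 8*x^3 + 24*x^2 + 32*x + 16

Expanding det(x·I − A) (e.g. by cofactor expansion or by noting that A is similar to its Jordan form J, which has the same characteristic polynomial as A) gives
  χ_A(x) = x^4 + 8*x^3 + 24*x^2 + 32*x + 16
which factors as (x + 2)^4. The eigenvalues (with algebraic multiplicities) are λ = -2 with multiplicity 4.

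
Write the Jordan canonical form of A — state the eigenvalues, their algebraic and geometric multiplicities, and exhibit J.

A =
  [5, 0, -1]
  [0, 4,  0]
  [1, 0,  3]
J_2(4) ⊕ J_1(4)

The characteristic polynomial is
  det(x·I − A) = x^3 - 12*x^2 + 48*x - 64 = (x - 4)^3

Eigenvalues and multiplicities (the geometric multiplicity of λ is n − rank(A − λI), which equals the number of Jordan blocks for λ):
  λ = 4: algebraic multiplicity = 3, geometric multiplicity = 2

Determining the block sizes for each eigenvalue:
  λ = 4: 2 blocks summing to 3 forces exactly one block of size 2 and the rest size 1 → block sizes [2, 1]

Assembling the blocks gives a Jordan form
J =
  [4, 1, 0]
  [0, 4, 0]
  [0, 0, 4]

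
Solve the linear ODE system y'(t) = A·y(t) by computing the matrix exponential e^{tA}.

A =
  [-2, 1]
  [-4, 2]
e^{tA} =
  [1 - 2*t, t]
  [-4*t, 2*t + 1]

Strategy: write A = P · J · P⁻¹ where J is a Jordan canonical form, so e^{tA} = P · e^{tJ} · P⁻¹, and e^{tJ} can be computed block-by-block.

A has Jordan form
J =
  [0, 1]
  [0, 0]
(up to reordering of blocks).

Per-block formulas:
  For a 2×2 Jordan block J_2(0): exp(t · J_2(0)) = e^(0t)·(I + t·N), where N is the 2×2 nilpotent shift.

After assembling e^{tJ} and conjugating by P, we get:

e^{tA} =
  [1 - 2*t, t]
  [-4*t, 2*t + 1]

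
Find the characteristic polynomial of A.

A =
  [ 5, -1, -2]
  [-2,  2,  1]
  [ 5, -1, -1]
x^3 - 6*x^2 + 12*x - 8

Expanding det(x·I − A) (e.g. by cofactor expansion or by noting that A is similar to its Jordan form J, which has the same characteristic polynomial as A) gives
  χ_A(x) = x^3 - 6*x^2 + 12*x - 8
which factors as (x - 2)^3. The eigenvalues (with algebraic multiplicities) are λ = 2 with multiplicity 3.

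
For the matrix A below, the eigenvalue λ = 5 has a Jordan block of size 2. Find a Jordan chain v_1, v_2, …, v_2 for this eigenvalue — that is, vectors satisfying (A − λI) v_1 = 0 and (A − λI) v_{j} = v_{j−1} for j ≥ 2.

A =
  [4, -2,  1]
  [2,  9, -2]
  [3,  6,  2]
A Jordan chain for λ = 5 of length 2:
v_1 = (-1, 2, 3)ᵀ
v_2 = (1, 0, 0)ᵀ

Let N = A − (5)·I. We want v_2 with N^2 v_2 = 0 but N^1 v_2 ≠ 0; then v_{j-1} := N · v_j for j = 2, …, 2.

Pick v_2 = (1, 0, 0)ᵀ.
Then v_1 = N · v_2 = (-1, 2, 3)ᵀ.

Sanity check: (A − (5)·I) v_1 = (0, 0, 0)ᵀ = 0. ✓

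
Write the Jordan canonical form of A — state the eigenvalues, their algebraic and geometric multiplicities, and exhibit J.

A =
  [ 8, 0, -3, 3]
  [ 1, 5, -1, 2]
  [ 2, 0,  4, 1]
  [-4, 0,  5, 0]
J_1(2) ⊕ J_3(5)

The characteristic polynomial is
  det(x·I − A) = x^4 - 17*x^3 + 105*x^2 - 275*x + 250 = (x - 5)^3*(x - 2)

Eigenvalues and multiplicities (the geometric multiplicity of λ is n − rank(A − λI), which equals the number of Jordan blocks for λ):
  λ = 2: algebraic multiplicity = 1, geometric multiplicity = 1
  λ = 5: algebraic multiplicity = 3, geometric multiplicity = 1

Determining the block sizes for each eigenvalue:
  λ = 2: one block (gm = 1), so the single block has size am = 1 → block sizes [1]
  λ = 5: one block (gm = 1), so the single block has size am = 3 → block sizes [3]

Assembling the blocks gives a Jordan form
J =
  [2, 0, 0, 0]
  [0, 5, 1, 0]
  [0, 0, 5, 1]
  [0, 0, 0, 5]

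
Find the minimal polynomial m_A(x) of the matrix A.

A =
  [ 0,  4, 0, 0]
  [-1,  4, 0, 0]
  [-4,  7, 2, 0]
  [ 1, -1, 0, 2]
x^3 - 6*x^2 + 12*x - 8

The characteristic polynomial is χ_A(x) = (x - 2)^4, so the eigenvalues are known. The minimal polynomial is
  m_A(x) = Π_λ (x − λ)^{k_λ}
where k_λ is the size of the *largest* Jordan block for λ (equivalently, the smallest k with (A − λI)^k v = 0 for every generalised eigenvector v of λ).

  λ = 2: largest Jordan block has size 3, contributing (x − 2)^3

So m_A(x) = (x - 2)^3 = x^3 - 6*x^2 + 12*x - 8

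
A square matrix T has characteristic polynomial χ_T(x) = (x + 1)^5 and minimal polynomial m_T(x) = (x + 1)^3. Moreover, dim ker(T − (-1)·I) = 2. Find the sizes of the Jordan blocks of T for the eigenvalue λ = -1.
Block sizes for λ = -1: [3, 2]

Step 1 — from the characteristic polynomial, algebraic multiplicity of λ = -1 is 5. From dim ker(T − (-1)·I) = 2, there are exactly 2 Jordan blocks for λ = -1.
Step 2 — from the minimal polynomial, the factor (x + 1)^3 tells us the largest block for λ = -1 has size 3.
Step 3 — with total size 5, 2 blocks, and largest block 3, the block sizes (in nonincreasing order) are [3, 2].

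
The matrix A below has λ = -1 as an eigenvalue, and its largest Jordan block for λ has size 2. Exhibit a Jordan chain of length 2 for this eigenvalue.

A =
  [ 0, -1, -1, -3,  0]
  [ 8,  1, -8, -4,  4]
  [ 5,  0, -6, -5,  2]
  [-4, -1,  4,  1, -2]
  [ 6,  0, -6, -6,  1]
A Jordan chain for λ = -1 of length 2:
v_1 = (-1, 2, 0, -1, 0)ᵀ
v_2 = (0, 1, 0, 0, 0)ᵀ

Let N = A − (-1)·I. We want v_2 with N^2 v_2 = 0 but N^1 v_2 ≠ 0; then v_{j-1} := N · v_j for j = 2, …, 2.

Pick v_2 = (0, 1, 0, 0, 0)ᵀ.
Then v_1 = N · v_2 = (-1, 2, 0, -1, 0)ᵀ.

Sanity check: (A − (-1)·I) v_1 = (0, 0, 0, 0, 0)ᵀ = 0. ✓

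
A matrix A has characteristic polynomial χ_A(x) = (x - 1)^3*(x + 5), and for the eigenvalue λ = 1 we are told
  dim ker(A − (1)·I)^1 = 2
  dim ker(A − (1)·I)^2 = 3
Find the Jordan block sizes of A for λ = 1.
Block sizes for λ = 1: [2, 1]

From the dimensions of kernels of powers, the number of Jordan blocks of size at least j is d_j − d_{j−1} where d_j = dim ker(N^j) (with d_0 = 0). Computing the differences gives [2, 1].
The number of blocks of size exactly k is (#blocks of size ≥ k) − (#blocks of size ≥ k + 1), so the partition is: 1 block(s) of size 1, 1 block(s) of size 2.
In nonincreasing order the block sizes are [2, 1].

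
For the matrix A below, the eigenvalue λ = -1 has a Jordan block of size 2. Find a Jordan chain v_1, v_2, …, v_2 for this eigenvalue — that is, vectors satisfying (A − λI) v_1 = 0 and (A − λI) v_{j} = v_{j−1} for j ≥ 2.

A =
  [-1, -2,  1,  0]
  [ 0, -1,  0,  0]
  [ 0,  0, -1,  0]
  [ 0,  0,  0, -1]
A Jordan chain for λ = -1 of length 2:
v_1 = (-2, 0, 0, 0)ᵀ
v_2 = (0, 1, 0, 0)ᵀ

Let N = A − (-1)·I. We want v_2 with N^2 v_2 = 0 but N^1 v_2 ≠ 0; then v_{j-1} := N · v_j for j = 2, …, 2.

Pick v_2 = (0, 1, 0, 0)ᵀ.
Then v_1 = N · v_2 = (-2, 0, 0, 0)ᵀ.

Sanity check: (A − (-1)·I) v_1 = (0, 0, 0, 0)ᵀ = 0. ✓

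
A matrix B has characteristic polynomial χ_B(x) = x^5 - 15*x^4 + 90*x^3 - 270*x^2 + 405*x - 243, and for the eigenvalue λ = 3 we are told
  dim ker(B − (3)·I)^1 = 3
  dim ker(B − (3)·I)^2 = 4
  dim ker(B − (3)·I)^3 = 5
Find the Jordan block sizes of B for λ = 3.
Block sizes for λ = 3: [3, 1, 1]

From the dimensions of kernels of powers, the number of Jordan blocks of size at least j is d_j − d_{j−1} where d_j = dim ker(N^j) (with d_0 = 0). Computing the differences gives [3, 1, 1].
The number of blocks of size exactly k is (#blocks of size ≥ k) − (#blocks of size ≥ k + 1), so the partition is: 2 block(s) of size 1, 1 block(s) of size 3.
In nonincreasing order the block sizes are [3, 1, 1].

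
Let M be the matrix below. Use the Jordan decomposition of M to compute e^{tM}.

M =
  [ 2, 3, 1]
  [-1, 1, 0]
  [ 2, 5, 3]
e^{tM} =
  [-t^2*exp(2*t)/2 + exp(2*t), t^2*exp(2*t) + 3*t*exp(2*t), t^2*exp(2*t)/2 + t*exp(2*t)]
  [t^2*exp(2*t)/2 - t*exp(2*t), -t^2*exp(2*t) - t*exp(2*t) + exp(2*t), -t^2*exp(2*t)/2]
  [-3*t^2*exp(2*t)/2 + 2*t*exp(2*t), 3*t^2*exp(2*t) + 5*t*exp(2*t), 3*t^2*exp(2*t)/2 + t*exp(2*t) + exp(2*t)]

Strategy: write M = P · J · P⁻¹ where J is a Jordan canonical form, so e^{tM} = P · e^{tJ} · P⁻¹, and e^{tJ} can be computed block-by-block.

M has Jordan form
J =
  [2, 1, 0]
  [0, 2, 1]
  [0, 0, 2]
(up to reordering of blocks).

Per-block formulas:
  For a 3×3 Jordan block J_3(2): exp(t · J_3(2)) = e^(2t)·(I + t·N + (t^2/2)·N^2), where N is the 3×3 nilpotent shift.

After assembling e^{tJ} and conjugating by P, we get:

e^{tM} =
  [-t^2*exp(2*t)/2 + exp(2*t), t^2*exp(2*t) + 3*t*exp(2*t), t^2*exp(2*t)/2 + t*exp(2*t)]
  [t^2*exp(2*t)/2 - t*exp(2*t), -t^2*exp(2*t) - t*exp(2*t) + exp(2*t), -t^2*exp(2*t)/2]
  [-3*t^2*exp(2*t)/2 + 2*t*exp(2*t), 3*t^2*exp(2*t) + 5*t*exp(2*t), 3*t^2*exp(2*t)/2 + t*exp(2*t) + exp(2*t)]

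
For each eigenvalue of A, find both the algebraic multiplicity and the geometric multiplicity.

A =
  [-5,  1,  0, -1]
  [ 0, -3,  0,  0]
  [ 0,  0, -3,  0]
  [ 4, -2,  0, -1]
λ = -3: alg = 4, geom = 3

Step 1 — factor the characteristic polynomial to read off the algebraic multiplicities:
  χ_A(x) = (x + 3)^4

Step 2 — compute geometric multiplicities via the rank-nullity identity g(λ) = n − rank(A − λI):
  rank(A − (-3)·I) = 1, so dim ker(A − (-3)·I) = n − 1 = 3

Summary:
  λ = -3: algebraic multiplicity = 4, geometric multiplicity = 3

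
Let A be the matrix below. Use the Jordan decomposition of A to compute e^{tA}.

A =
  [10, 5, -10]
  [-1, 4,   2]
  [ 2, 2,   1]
e^{tA} =
  [5*t*exp(5*t) + exp(5*t), 5*t*exp(5*t), -10*t*exp(5*t)]
  [-t*exp(5*t), -t*exp(5*t) + exp(5*t), 2*t*exp(5*t)]
  [2*t*exp(5*t), 2*t*exp(5*t), -4*t*exp(5*t) + exp(5*t)]

Strategy: write A = P · J · P⁻¹ where J is a Jordan canonical form, so e^{tA} = P · e^{tJ} · P⁻¹, and e^{tJ} can be computed block-by-block.

A has Jordan form
J =
  [5, 1, 0]
  [0, 5, 0]
  [0, 0, 5]
(up to reordering of blocks).

Per-block formulas:
  For a 2×2 Jordan block J_2(5): exp(t · J_2(5)) = e^(5t)·(I + t·N), where N is the 2×2 nilpotent shift.
  For a 1×1 block at λ = 5: exp(t · [5]) = [e^(5t)].

After assembling e^{tJ} and conjugating by P, we get:

e^{tA} =
  [5*t*exp(5*t) + exp(5*t), 5*t*exp(5*t), -10*t*exp(5*t)]
  [-t*exp(5*t), -t*exp(5*t) + exp(5*t), 2*t*exp(5*t)]
  [2*t*exp(5*t), 2*t*exp(5*t), -4*t*exp(5*t) + exp(5*t)]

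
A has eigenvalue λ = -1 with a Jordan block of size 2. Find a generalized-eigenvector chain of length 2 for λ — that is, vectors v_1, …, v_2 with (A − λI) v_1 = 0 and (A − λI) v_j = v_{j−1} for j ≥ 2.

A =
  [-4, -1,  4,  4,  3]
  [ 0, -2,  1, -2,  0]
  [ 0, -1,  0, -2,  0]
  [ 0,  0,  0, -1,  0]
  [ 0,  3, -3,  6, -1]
A Jordan chain for λ = -1 of length 2:
v_1 = (-2, 1, 1, 0, -3)ᵀ
v_2 = (1, -1, 0, 0, 0)ᵀ

Let N = A − (-1)·I. We want v_2 with N^2 v_2 = 0 but N^1 v_2 ≠ 0; then v_{j-1} := N · v_j for j = 2, …, 2.

Pick v_2 = (1, -1, 0, 0, 0)ᵀ.
Then v_1 = N · v_2 = (-2, 1, 1, 0, -3)ᵀ.

Sanity check: (A − (-1)·I) v_1 = (0, 0, 0, 0, 0)ᵀ = 0. ✓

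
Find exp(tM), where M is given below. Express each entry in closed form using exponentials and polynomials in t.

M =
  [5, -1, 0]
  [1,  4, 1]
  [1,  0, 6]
e^{tM} =
  [-t^2*exp(5*t)/2 + exp(5*t), t^2*exp(5*t)/2 - t*exp(5*t), -t^2*exp(5*t)/2]
  [t*exp(5*t), -t*exp(5*t) + exp(5*t), t*exp(5*t)]
  [t^2*exp(5*t)/2 + t*exp(5*t), -t^2*exp(5*t)/2, t^2*exp(5*t)/2 + t*exp(5*t) + exp(5*t)]

Strategy: write M = P · J · P⁻¹ where J is a Jordan canonical form, so e^{tM} = P · e^{tJ} · P⁻¹, and e^{tJ} can be computed block-by-block.

M has Jordan form
J =
  [5, 1, 0]
  [0, 5, 1]
  [0, 0, 5]
(up to reordering of blocks).

Per-block formulas:
  For a 3×3 Jordan block J_3(5): exp(t · J_3(5)) = e^(5t)·(I + t·N + (t^2/2)·N^2), where N is the 3×3 nilpotent shift.

After assembling e^{tJ} and conjugating by P, we get:

e^{tM} =
  [-t^2*exp(5*t)/2 + exp(5*t), t^2*exp(5*t)/2 - t*exp(5*t), -t^2*exp(5*t)/2]
  [t*exp(5*t), -t*exp(5*t) + exp(5*t), t*exp(5*t)]
  [t^2*exp(5*t)/2 + t*exp(5*t), -t^2*exp(5*t)/2, t^2*exp(5*t)/2 + t*exp(5*t) + exp(5*t)]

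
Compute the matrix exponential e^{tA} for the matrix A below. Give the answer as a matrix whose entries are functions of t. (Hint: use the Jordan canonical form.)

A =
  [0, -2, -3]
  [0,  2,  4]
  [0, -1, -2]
e^{tA} =
  [1, -t^2/2 - 2*t, -t^2 - 3*t]
  [0, 2*t + 1, 4*t]
  [0, -t, 1 - 2*t]

Strategy: write A = P · J · P⁻¹ where J is a Jordan canonical form, so e^{tA} = P · e^{tJ} · P⁻¹, and e^{tJ} can be computed block-by-block.

A has Jordan form
J =
  [0, 1, 0]
  [0, 0, 1]
  [0, 0, 0]
(up to reordering of blocks).

Per-block formulas:
  For a 3×3 Jordan block J_3(0): exp(t · J_3(0)) = e^(0t)·(I + t·N + (t^2/2)·N^2), where N is the 3×3 nilpotent shift.

After assembling e^{tJ} and conjugating by P, we get:

e^{tA} =
  [1, -t^2/2 - 2*t, -t^2 - 3*t]
  [0, 2*t + 1, 4*t]
  [0, -t, 1 - 2*t]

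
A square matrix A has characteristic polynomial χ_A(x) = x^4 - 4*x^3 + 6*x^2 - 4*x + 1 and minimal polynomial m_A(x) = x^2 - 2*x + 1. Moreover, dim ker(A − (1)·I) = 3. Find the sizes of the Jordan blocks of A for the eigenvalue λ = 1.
Block sizes for λ = 1: [2, 1, 1]

Step 1 — from the characteristic polynomial, algebraic multiplicity of λ = 1 is 4. From dim ker(A − (1)·I) = 3, there are exactly 3 Jordan blocks for λ = 1.
Step 2 — from the minimal polynomial, the factor (x − 1)^2 tells us the largest block for λ = 1 has size 2.
Step 3 — with total size 4, 3 blocks, and largest block 2, the block sizes (in nonincreasing order) are [2, 1, 1].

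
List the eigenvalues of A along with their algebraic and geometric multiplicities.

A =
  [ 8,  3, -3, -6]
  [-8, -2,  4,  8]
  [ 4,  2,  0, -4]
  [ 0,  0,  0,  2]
λ = 2: alg = 4, geom = 3

Step 1 — factor the characteristic polynomial to read off the algebraic multiplicities:
  χ_A(x) = (x - 2)^4

Step 2 — compute geometric multiplicities via the rank-nullity identity g(λ) = n − rank(A − λI):
  rank(A − (2)·I) = 1, so dim ker(A − (2)·I) = n − 1 = 3

Summary:
  λ = 2: algebraic multiplicity = 4, geometric multiplicity = 3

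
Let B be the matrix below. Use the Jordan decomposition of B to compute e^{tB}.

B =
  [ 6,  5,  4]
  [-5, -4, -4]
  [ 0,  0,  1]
e^{tB} =
  [5*t*exp(t) + exp(t), 5*t*exp(t), 4*t*exp(t)]
  [-5*t*exp(t), -5*t*exp(t) + exp(t), -4*t*exp(t)]
  [0, 0, exp(t)]

Strategy: write B = P · J · P⁻¹ where J is a Jordan canonical form, so e^{tB} = P · e^{tJ} · P⁻¹, and e^{tJ} can be computed block-by-block.

B has Jordan form
J =
  [1, 1, 0]
  [0, 1, 0]
  [0, 0, 1]
(up to reordering of blocks).

Per-block formulas:
  For a 2×2 Jordan block J_2(1): exp(t · J_2(1)) = e^(1t)·(I + t·N), where N is the 2×2 nilpotent shift.
  For a 1×1 block at λ = 1: exp(t · [1]) = [e^(1t)].

After assembling e^{tJ} and conjugating by P, we get:

e^{tB} =
  [5*t*exp(t) + exp(t), 5*t*exp(t), 4*t*exp(t)]
  [-5*t*exp(t), -5*t*exp(t) + exp(t), -4*t*exp(t)]
  [0, 0, exp(t)]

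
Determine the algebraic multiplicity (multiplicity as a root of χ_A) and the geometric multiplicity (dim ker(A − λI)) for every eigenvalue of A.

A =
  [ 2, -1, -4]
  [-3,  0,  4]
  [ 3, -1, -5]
λ = -1: alg = 3, geom = 2

Step 1 — factor the characteristic polynomial to read off the algebraic multiplicities:
  χ_A(x) = (x + 1)^3

Step 2 — compute geometric multiplicities via the rank-nullity identity g(λ) = n − rank(A − λI):
  rank(A − (-1)·I) = 1, so dim ker(A − (-1)·I) = n − 1 = 2

Summary:
  λ = -1: algebraic multiplicity = 3, geometric multiplicity = 2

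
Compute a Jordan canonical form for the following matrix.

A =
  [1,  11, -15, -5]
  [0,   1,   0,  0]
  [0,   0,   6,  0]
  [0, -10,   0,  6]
J_2(1) ⊕ J_1(6) ⊕ J_1(6)

The characteristic polynomial is
  det(x·I − A) = x^4 - 14*x^3 + 61*x^2 - 84*x + 36 = (x - 6)^2*(x - 1)^2

Eigenvalues and multiplicities (the geometric multiplicity of λ is n − rank(A − λI), which equals the number of Jordan blocks for λ):
  λ = 1: algebraic multiplicity = 2, geometric multiplicity = 1
  λ = 6: algebraic multiplicity = 2, geometric multiplicity = 2

Determining the block sizes for each eigenvalue:
  λ = 1: one block (gm = 1), so the single block has size am = 2 → block sizes [2]
  λ = 6: gm = am = 2, so every block has size 1 → block sizes [1, 1]

Assembling the blocks gives a Jordan form
J =
  [1, 1, 0, 0]
  [0, 1, 0, 0]
  [0, 0, 6, 0]
  [0, 0, 0, 6]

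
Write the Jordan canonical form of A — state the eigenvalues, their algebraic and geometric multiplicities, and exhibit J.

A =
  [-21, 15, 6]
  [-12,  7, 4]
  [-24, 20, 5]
J_2(-3) ⊕ J_1(-3)

The characteristic polynomial is
  det(x·I − A) = x^3 + 9*x^2 + 27*x + 27 = (x + 3)^3

Eigenvalues and multiplicities (the geometric multiplicity of λ is n − rank(A − λI), which equals the number of Jordan blocks for λ):
  λ = -3: algebraic multiplicity = 3, geometric multiplicity = 2

Determining the block sizes for each eigenvalue:
  λ = -3: 2 blocks summing to 3 forces exactly one block of size 2 and the rest size 1 → block sizes [2, 1]

Assembling the blocks gives a Jordan form
J =
  [-3,  1,  0]
  [ 0, -3,  0]
  [ 0,  0, -3]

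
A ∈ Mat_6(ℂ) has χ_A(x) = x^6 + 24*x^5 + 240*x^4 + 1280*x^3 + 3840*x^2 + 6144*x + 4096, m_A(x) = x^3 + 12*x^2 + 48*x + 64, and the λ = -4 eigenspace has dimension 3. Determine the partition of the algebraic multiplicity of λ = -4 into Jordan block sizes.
Block sizes for λ = -4: [3, 2, 1]

Step 1 — from the characteristic polynomial, algebraic multiplicity of λ = -4 is 6. From dim ker(A − (-4)·I) = 3, there are exactly 3 Jordan blocks for λ = -4.
Step 2 — from the minimal polynomial, the factor (x + 4)^3 tells us the largest block for λ = -4 has size 3.
Step 3 — with total size 6, 3 blocks, and largest block 3, the block sizes (in nonincreasing order) are [3, 2, 1].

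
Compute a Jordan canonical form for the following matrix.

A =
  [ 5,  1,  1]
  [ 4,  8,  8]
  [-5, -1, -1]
J_1(0) ⊕ J_2(6)

The characteristic polynomial is
  det(x·I − A) = x^3 - 12*x^2 + 36*x = x*(x - 6)^2

Eigenvalues and multiplicities (the geometric multiplicity of λ is n − rank(A − λI), which equals the number of Jordan blocks for λ):
  λ = 0: algebraic multiplicity = 1, geometric multiplicity = 1
  λ = 6: algebraic multiplicity = 2, geometric multiplicity = 1

Determining the block sizes for each eigenvalue:
  λ = 0: one block (gm = 1), so the single block has size am = 1 → block sizes [1]
  λ = 6: one block (gm = 1), so the single block has size am = 2 → block sizes [2]

Assembling the blocks gives a Jordan form
J =
  [0, 0, 0]
  [0, 6, 1]
  [0, 0, 6]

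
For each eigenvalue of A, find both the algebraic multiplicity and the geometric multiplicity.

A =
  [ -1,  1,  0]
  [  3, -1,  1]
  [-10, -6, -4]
λ = -2: alg = 3, geom = 1

Step 1 — factor the characteristic polynomial to read off the algebraic multiplicities:
  χ_A(x) = (x + 2)^3

Step 2 — compute geometric multiplicities via the rank-nullity identity g(λ) = n − rank(A − λI):
  rank(A − (-2)·I) = 2, so dim ker(A − (-2)·I) = n − 2 = 1

Summary:
  λ = -2: algebraic multiplicity = 3, geometric multiplicity = 1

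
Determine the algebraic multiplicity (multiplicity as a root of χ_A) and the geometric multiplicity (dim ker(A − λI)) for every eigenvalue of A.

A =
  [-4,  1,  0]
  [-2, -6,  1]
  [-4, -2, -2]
λ = -4: alg = 3, geom = 1

Step 1 — factor the characteristic polynomial to read off the algebraic multiplicities:
  χ_A(x) = (x + 4)^3

Step 2 — compute geometric multiplicities via the rank-nullity identity g(λ) = n − rank(A − λI):
  rank(A − (-4)·I) = 2, so dim ker(A − (-4)·I) = n − 2 = 1

Summary:
  λ = -4: algebraic multiplicity = 3, geometric multiplicity = 1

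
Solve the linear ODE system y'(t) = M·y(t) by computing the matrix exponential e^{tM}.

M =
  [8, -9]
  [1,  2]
e^{tM} =
  [3*t*exp(5*t) + exp(5*t), -9*t*exp(5*t)]
  [t*exp(5*t), -3*t*exp(5*t) + exp(5*t)]

Strategy: write M = P · J · P⁻¹ where J is a Jordan canonical form, so e^{tM} = P · e^{tJ} · P⁻¹, and e^{tJ} can be computed block-by-block.

M has Jordan form
J =
  [5, 1]
  [0, 5]
(up to reordering of blocks).

Per-block formulas:
  For a 2×2 Jordan block J_2(5): exp(t · J_2(5)) = e^(5t)·(I + t·N), where N is the 2×2 nilpotent shift.

After assembling e^{tJ} and conjugating by P, we get:

e^{tM} =
  [3*t*exp(5*t) + exp(5*t), -9*t*exp(5*t)]
  [t*exp(5*t), -3*t*exp(5*t) + exp(5*t)]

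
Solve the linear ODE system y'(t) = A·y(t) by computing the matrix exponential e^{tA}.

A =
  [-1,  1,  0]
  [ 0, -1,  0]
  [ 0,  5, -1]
e^{tA} =
  [exp(-t), t*exp(-t), 0]
  [0, exp(-t), 0]
  [0, 5*t*exp(-t), exp(-t)]

Strategy: write A = P · J · P⁻¹ where J is a Jordan canonical form, so e^{tA} = P · e^{tJ} · P⁻¹, and e^{tJ} can be computed block-by-block.

A has Jordan form
J =
  [-1,  1,  0]
  [ 0, -1,  0]
  [ 0,  0, -1]
(up to reordering of blocks).

Per-block formulas:
  For a 1×1 block at λ = -1: exp(t · [-1]) = [e^(-1t)].
  For a 2×2 Jordan block J_2(-1): exp(t · J_2(-1)) = e^(-1t)·(I + t·N), where N is the 2×2 nilpotent shift.

After assembling e^{tJ} and conjugating by P, we get:

e^{tA} =
  [exp(-t), t*exp(-t), 0]
  [0, exp(-t), 0]
  [0, 5*t*exp(-t), exp(-t)]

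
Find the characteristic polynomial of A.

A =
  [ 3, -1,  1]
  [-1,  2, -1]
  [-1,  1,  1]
x^3 - 6*x^2 + 12*x - 8

Expanding det(x·I − A) (e.g. by cofactor expansion or by noting that A is similar to its Jordan form J, which has the same characteristic polynomial as A) gives
  χ_A(x) = x^3 - 6*x^2 + 12*x - 8
which factors as (x - 2)^3. The eigenvalues (with algebraic multiplicities) are λ = 2 with multiplicity 3.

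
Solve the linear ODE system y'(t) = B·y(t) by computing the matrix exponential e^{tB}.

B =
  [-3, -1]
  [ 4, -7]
e^{tB} =
  [2*t*exp(-5*t) + exp(-5*t), -t*exp(-5*t)]
  [4*t*exp(-5*t), -2*t*exp(-5*t) + exp(-5*t)]

Strategy: write B = P · J · P⁻¹ where J is a Jordan canonical form, so e^{tB} = P · e^{tJ} · P⁻¹, and e^{tJ} can be computed block-by-block.

B has Jordan form
J =
  [-5,  1]
  [ 0, -5]
(up to reordering of blocks).

Per-block formulas:
  For a 2×2 Jordan block J_2(-5): exp(t · J_2(-5)) = e^(-5t)·(I + t·N), where N is the 2×2 nilpotent shift.

After assembling e^{tJ} and conjugating by P, we get:

e^{tB} =
  [2*t*exp(-5*t) + exp(-5*t), -t*exp(-5*t)]
  [4*t*exp(-5*t), -2*t*exp(-5*t) + exp(-5*t)]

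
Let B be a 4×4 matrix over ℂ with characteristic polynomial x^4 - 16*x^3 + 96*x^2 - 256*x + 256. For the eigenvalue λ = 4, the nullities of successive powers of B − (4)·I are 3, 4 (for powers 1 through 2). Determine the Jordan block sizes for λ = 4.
Block sizes for λ = 4: [2, 1, 1]

From the dimensions of kernels of powers, the number of Jordan blocks of size at least j is d_j − d_{j−1} where d_j = dim ker(N^j) (with d_0 = 0). Computing the differences gives [3, 1].
The number of blocks of size exactly k is (#blocks of size ≥ k) − (#blocks of size ≥ k + 1), so the partition is: 2 block(s) of size 1, 1 block(s) of size 2.
In nonincreasing order the block sizes are [2, 1, 1].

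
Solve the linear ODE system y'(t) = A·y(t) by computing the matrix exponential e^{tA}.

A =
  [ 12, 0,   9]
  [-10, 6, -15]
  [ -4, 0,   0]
e^{tA} =
  [6*t*exp(6*t) + exp(6*t), 0, 9*t*exp(6*t)]
  [-10*t*exp(6*t), exp(6*t), -15*t*exp(6*t)]
  [-4*t*exp(6*t), 0, -6*t*exp(6*t) + exp(6*t)]

Strategy: write A = P · J · P⁻¹ where J is a Jordan canonical form, so e^{tA} = P · e^{tJ} · P⁻¹, and e^{tJ} can be computed block-by-block.

A has Jordan form
J =
  [6, 1, 0]
  [0, 6, 0]
  [0, 0, 6]
(up to reordering of blocks).

Per-block formulas:
  For a 2×2 Jordan block J_2(6): exp(t · J_2(6)) = e^(6t)·(I + t·N), where N is the 2×2 nilpotent shift.
  For a 1×1 block at λ = 6: exp(t · [6]) = [e^(6t)].

After assembling e^{tJ} and conjugating by P, we get:

e^{tA} =
  [6*t*exp(6*t) + exp(6*t), 0, 9*t*exp(6*t)]
  [-10*t*exp(6*t), exp(6*t), -15*t*exp(6*t)]
  [-4*t*exp(6*t), 0, -6*t*exp(6*t) + exp(6*t)]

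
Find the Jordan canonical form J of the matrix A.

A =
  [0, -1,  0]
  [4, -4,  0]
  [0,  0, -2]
J_2(-2) ⊕ J_1(-2)

The characteristic polynomial is
  det(x·I − A) = x^3 + 6*x^2 + 12*x + 8 = (x + 2)^3

Eigenvalues and multiplicities (the geometric multiplicity of λ is n − rank(A − λI), which equals the number of Jordan blocks for λ):
  λ = -2: algebraic multiplicity = 3, geometric multiplicity = 2

Determining the block sizes for each eigenvalue:
  λ = -2: 2 blocks summing to 3 forces exactly one block of size 2 and the rest size 1 → block sizes [2, 1]

Assembling the blocks gives a Jordan form
J =
  [-2,  1,  0]
  [ 0, -2,  0]
  [ 0,  0, -2]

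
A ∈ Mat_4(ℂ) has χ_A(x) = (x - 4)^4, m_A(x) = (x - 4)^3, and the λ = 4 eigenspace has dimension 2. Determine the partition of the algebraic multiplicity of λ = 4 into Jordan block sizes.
Block sizes for λ = 4: [3, 1]

Step 1 — from the characteristic polynomial, algebraic multiplicity of λ = 4 is 4. From dim ker(A − (4)·I) = 2, there are exactly 2 Jordan blocks for λ = 4.
Step 2 — from the minimal polynomial, the factor (x − 4)^3 tells us the largest block for λ = 4 has size 3.
Step 3 — with total size 4, 2 blocks, and largest block 3, the block sizes (in nonincreasing order) are [3, 1].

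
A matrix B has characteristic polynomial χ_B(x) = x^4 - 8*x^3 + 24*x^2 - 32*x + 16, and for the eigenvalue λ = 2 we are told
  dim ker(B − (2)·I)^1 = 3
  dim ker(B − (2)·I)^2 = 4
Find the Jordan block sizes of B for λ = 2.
Block sizes for λ = 2: [2, 1, 1]

From the dimensions of kernels of powers, the number of Jordan blocks of size at least j is d_j − d_{j−1} where d_j = dim ker(N^j) (with d_0 = 0). Computing the differences gives [3, 1].
The number of blocks of size exactly k is (#blocks of size ≥ k) − (#blocks of size ≥ k + 1), so the partition is: 2 block(s) of size 1, 1 block(s) of size 2.
In nonincreasing order the block sizes are [2, 1, 1].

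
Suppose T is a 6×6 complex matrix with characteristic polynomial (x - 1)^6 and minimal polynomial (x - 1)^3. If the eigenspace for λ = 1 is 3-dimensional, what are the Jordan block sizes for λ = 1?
Block sizes for λ = 1: [3, 2, 1]

Step 1 — from the characteristic polynomial, algebraic multiplicity of λ = 1 is 6. From dim ker(T − (1)·I) = 3, there are exactly 3 Jordan blocks for λ = 1.
Step 2 — from the minimal polynomial, the factor (x − 1)^3 tells us the largest block for λ = 1 has size 3.
Step 3 — with total size 6, 3 blocks, and largest block 3, the block sizes (in nonincreasing order) are [3, 2, 1].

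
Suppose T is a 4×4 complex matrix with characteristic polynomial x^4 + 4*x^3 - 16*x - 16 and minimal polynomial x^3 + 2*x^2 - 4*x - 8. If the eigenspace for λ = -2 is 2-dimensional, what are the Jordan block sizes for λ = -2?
Block sizes for λ = -2: [2, 1]

Step 1 — from the characteristic polynomial, algebraic multiplicity of λ = -2 is 3. From dim ker(T − (-2)·I) = 2, there are exactly 2 Jordan blocks for λ = -2.
Step 2 — from the minimal polynomial, the factor (x + 2)^2 tells us the largest block for λ = -2 has size 2.
Step 3 — with total size 3, 2 blocks, and largest block 2, the block sizes (in nonincreasing order) are [2, 1].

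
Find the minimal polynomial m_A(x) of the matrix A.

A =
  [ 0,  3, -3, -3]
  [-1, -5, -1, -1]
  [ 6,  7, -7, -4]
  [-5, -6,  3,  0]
x^3 + 9*x^2 + 27*x + 27

The characteristic polynomial is χ_A(x) = (x + 3)^4, so the eigenvalues are known. The minimal polynomial is
  m_A(x) = Π_λ (x − λ)^{k_λ}
where k_λ is the size of the *largest* Jordan block for λ (equivalently, the smallest k with (A − λI)^k v = 0 for every generalised eigenvector v of λ).

  λ = -3: largest Jordan block has size 3, contributing (x + 3)^3

So m_A(x) = (x + 3)^3 = x^3 + 9*x^2 + 27*x + 27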